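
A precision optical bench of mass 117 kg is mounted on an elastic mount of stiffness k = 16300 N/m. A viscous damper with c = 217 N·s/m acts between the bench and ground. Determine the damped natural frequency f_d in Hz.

ω_n = √(k/m) = √(16300/117) = 11.80 rad/s.
Critical damping c_c = 2√(k·m) = 2√(16300 × 117) = 2762 N·s/m, so ζ = c/c_c = 217/2762 = 0.07857.
ω_d = ω_n√(1 − ζ²) = 11.80 × √(1 − 0.00617) = 11.77 rad/s.
f_d = ω_d/(2π) = 1.873 Hz.

1.87 Hz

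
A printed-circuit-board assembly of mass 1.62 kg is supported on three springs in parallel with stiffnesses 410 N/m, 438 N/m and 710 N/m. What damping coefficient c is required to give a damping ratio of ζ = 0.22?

22.1 N·s/m

Parallel springs add: k_eq = 410 + 438 + 710 = 1558 N/m.
c_c = 2√(k_eq·m) = 2√(1558 × 1.62) = 100.5 N·s/m.
c = ζ·c_c = 0.22 × 100.5 = 22.11 N·s/m.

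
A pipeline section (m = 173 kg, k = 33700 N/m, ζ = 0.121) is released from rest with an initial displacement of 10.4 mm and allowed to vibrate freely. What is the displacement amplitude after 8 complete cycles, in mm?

0.0227 mm

Logarithmic decrement δ = 2πζ/√(1 − ζ²) = 2π × 0.1210/√(1 − 0.0146) = 0.7659.
After n cycles, x_n/x₀ = e^(−nδ), so x_8 = 10.4 × e^(−8 × 0.7659) = 10.4 × 0.002183 = 0.02270 mm.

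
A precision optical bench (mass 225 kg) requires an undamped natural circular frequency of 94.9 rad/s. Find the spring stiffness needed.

k = m·ω_n² = 225 × 94.90² = 225 × 9006 = 2026000 N/m.

2030000 N/m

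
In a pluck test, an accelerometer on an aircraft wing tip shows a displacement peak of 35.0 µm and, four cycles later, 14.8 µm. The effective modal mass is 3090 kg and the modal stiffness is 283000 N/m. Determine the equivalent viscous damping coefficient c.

Logarithmic decrement δ = (1/n)·ln(x₀/x_n) = (1/4)·ln(35.0/14.8) = (1/4)·ln(2.365) = 0.2152.
ζ = δ/√(4π² + δ²) = 0.2152/√(39.48 + 0.0463) = 0.2152/6.287 = 0.03423.
c = ζ · 2√(km) = 0.03423 × 2√(283000 × 3090) = 0.03423 × 59140 = 2024 N·s/m.

2020 N·s/m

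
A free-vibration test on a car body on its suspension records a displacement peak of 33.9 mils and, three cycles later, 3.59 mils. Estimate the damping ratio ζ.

0.118

Logarithmic decrement δ = (1/n)·ln(x₀/x_n) = (1/3)·ln(33.9/3.59) = (1/3)·ln(9.443) = 0.7484.
ζ = δ/√(4π² + δ²) = 0.7484/√(39.48 + 0.560) = 0.7484/6.328 = 0.1183.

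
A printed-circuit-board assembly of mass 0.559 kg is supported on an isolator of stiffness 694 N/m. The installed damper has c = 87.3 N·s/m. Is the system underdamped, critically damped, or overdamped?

overdamped

c_c = 2√(k·m) = 39.39 N·s/m; ζ = c/c_c = 87.3/39.39 = 2.22.
Since ζ > 1 the system is overdamped.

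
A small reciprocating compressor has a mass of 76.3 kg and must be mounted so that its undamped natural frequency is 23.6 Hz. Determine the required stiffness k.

1680000 N/m

ω_n = 2πf_n = 2π × 23.6 = 148.3 rad/s.
k = m·ω_n² = 76.3 × 148.3² = 76.3 × 21990 = 1678000 N/m.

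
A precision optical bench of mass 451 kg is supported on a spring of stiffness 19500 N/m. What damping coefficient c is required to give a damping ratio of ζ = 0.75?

4450 N·s/m

c_c = 2√(k·m) = 2√(19500 × 451) = 5931 N·s/m.
c = ζ·c_c = 0.75 × 5931 = 4448 N·s/m.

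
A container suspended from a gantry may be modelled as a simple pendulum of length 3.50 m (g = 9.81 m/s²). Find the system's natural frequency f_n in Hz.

For a simple pendulum ω_n = √(g/L) = √(9.81/3.50) = √2.803 = 1.674 rad/s.
f_n = ω_n/(2π) = 1.674/6.283 = 0.2665 Hz.

0.266 Hz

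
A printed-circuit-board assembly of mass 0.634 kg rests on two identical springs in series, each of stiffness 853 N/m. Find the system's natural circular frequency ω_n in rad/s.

Series springs: 1/k_eq = 2/853, so k_eq = 853/2 = 426.5 N/m.
ω_n = √(k_eq/m) = √(426.5/0.634) = √672.7 = 25.94 rad/s.

25.9 rad/s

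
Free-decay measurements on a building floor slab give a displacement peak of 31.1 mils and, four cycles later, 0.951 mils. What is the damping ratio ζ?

Logarithmic decrement δ = (1/n)·ln(x₀/x_n) = (1/4)·ln(31.1/0.951) = (1/4)·ln(32.70) = 0.8719.
ζ = δ/√(4π² + δ²) = 0.8719/√(39.48 + 0.760) = 0.8719/6.343 = 0.1374.

0.137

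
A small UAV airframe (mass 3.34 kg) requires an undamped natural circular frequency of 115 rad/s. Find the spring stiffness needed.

44200 N/m

k = m·ω_n² = 3.34 × 115.0² = 3.34 × 13220 = 44170 N/m.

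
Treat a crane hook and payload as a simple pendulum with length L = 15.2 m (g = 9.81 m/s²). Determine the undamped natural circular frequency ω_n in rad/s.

0.803 rad/s

For a simple pendulum ω_n = √(g/L) = √(9.81/15.2) = √0.6454 = 0.8034 rad/s.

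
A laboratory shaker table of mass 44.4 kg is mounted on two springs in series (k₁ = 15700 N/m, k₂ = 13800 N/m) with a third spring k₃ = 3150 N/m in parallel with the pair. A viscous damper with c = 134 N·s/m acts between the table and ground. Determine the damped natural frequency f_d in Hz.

Series pair: k_s = k₁k₂/(k₁+k₂) = (15700)(13800)/(15700 + 13800) = 7344 N/m. In parallel with k₃: k_eq = 7344 + 3150 = 10490 N/m.
ω_n = √(k_eq/m) = √(10490/44.4) = 15.37 rad/s.
Critical damping c_c = 2√(k_eq·m) = 2√(10490 × 44.4) = 1365 N·s/m, so ζ = c/c_c = 134/1365 = 0.09815.
ω_d = ω_n√(1 − ζ²) = 15.37 × √(1 − 0.00963) = 15.30 rad/s.
f_d = ω_d/(2π) = 2.435 Hz.

2.44 Hz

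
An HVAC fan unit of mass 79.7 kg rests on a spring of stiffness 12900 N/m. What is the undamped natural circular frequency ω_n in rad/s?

12.7 rad/s

ω_n = √(k/m) = √(12900/79.7) = √161.9 = 12.72 rad/s.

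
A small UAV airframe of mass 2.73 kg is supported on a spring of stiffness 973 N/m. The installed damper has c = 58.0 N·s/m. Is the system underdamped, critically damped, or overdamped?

c_c = 2√(k·m) = 103.1 N·s/m; ζ = c/c_c = 58.0/103.1 = 0.563.
Since ζ < 1 the system is underdamped.

underdamped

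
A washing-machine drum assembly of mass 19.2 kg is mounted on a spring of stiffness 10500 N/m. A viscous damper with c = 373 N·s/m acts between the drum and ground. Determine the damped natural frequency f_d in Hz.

ω_n = √(k/m) = √(10500/19.2) = 23.39 rad/s.
Critical damping c_c = 2√(k·m) = 2√(10500 × 19.2) = 898.0 N·s/m, so ζ = c/c_c = 373/898.0 = 0.4154.
ω_d = ω_n√(1 − ζ²) = 23.39 × √(1 − 0.173) = 21.27 rad/s.
f_d = ω_d/(2π) = 3.386 Hz.

3.39 Hz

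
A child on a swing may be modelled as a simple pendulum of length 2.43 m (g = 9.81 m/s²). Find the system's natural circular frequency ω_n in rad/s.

For a simple pendulum ω_n = √(g/L) = √(9.81/2.43) = √4.037 = 2.009 rad/s.

2.01 rad/s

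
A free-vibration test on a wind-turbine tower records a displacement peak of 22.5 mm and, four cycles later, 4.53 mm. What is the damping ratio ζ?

0.0636

Logarithmic decrement δ = (1/n)·ln(x₀/x_n) = (1/4)·ln(22.5/4.53) = (1/4)·ln(4.967) = 0.4007.
ζ = δ/√(4π² + δ²) = 0.4007/√(39.48 + 0.161) = 0.4007/6.296 = 0.06364.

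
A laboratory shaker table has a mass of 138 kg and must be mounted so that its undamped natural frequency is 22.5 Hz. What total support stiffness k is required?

ω_n = 2πf_n = 2π × 22.5 = 141.4 rad/s.
k = m·ω_n² = 138 × 141.4² = 138 × 19990 = 2758000 N/m.

2760000 N/m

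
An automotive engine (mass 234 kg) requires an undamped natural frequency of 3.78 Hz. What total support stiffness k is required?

ω_n = 2πf_n = 2π × 3.78 = 23.75 rad/s.
k = m·ω_n² = 234 × 23.75² = 234 × 564.1 = 132000 N/m.

132000 N/m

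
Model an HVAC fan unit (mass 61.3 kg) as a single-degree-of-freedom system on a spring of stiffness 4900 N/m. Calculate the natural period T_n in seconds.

ω_n = √(k/m) = √(4900/61.3) = √79.93 = 8.941 rad/s.
T_n = 2π/ω_n = 6.283/8.941 = 0.7028 s.

0.703 s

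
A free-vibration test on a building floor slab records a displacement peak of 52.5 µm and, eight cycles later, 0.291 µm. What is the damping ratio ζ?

Logarithmic decrement δ = (1/n)·ln(x₀/x_n) = (1/8)·ln(52.5/0.291) = (1/8)·ln(180.4) = 0.6494.
ζ = δ/√(4π² + δ²) = 0.6494/√(39.48 + 0.422) = 0.6494/6.317 = 0.1028.

0.103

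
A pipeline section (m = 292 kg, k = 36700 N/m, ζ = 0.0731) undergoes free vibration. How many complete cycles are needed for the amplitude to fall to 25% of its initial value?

4 cycles

Logarithmic decrement δ = 2πζ/√(1 − ζ²) = 2π × 0.07310/√(1 − 0.00534) = 0.4605.
x_n/x₀ = e^(−nδ) ≤ 0.25; take ln: n ≥ ln(1/0.25)/δ = 1.386/0.4605 = 3.010.
So 4 complete cycles are required.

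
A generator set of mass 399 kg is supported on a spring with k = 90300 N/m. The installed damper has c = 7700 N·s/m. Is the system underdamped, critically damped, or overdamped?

underdamped

c_c = 2√(k·m) = 12000 N·s/m; ζ = c/c_c = 7700/12000 = 0.641.
Since ζ < 1 the system is underdamped.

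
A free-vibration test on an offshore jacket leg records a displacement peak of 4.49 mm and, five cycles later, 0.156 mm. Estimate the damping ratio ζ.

0.106

Logarithmic decrement δ = (1/n)·ln(x₀/x_n) = (1/5)·ln(4.49/0.156) = (1/5)·ln(28.78) = 0.6720.
ζ = δ/√(4π² + δ²) = 0.6720/√(39.48 + 0.452) = 0.6720/6.319 = 0.1063.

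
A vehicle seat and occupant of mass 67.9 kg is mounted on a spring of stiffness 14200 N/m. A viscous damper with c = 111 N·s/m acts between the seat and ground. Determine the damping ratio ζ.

ω_n = √(k/m) = √(14200/67.9) = 14.46 rad/s.
Critical damping c_c = 2√(k·m) = 2√(14200 × 67.9) = 1964 N·s/m, so ζ = c/c_c = 111/1964 = 0.05652.

0.0565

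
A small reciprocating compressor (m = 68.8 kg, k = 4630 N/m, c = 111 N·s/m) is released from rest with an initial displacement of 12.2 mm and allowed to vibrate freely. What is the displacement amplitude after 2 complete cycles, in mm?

ζ = c/(2√(km)) = 111/(2√(4630 × 68.8)) = 111/1129 = 0.09834.
Logarithmic decrement δ = 2πζ/√(1 − ζ²) = 2π × 0.09834/√(1 − 0.00967) = 0.6209.
After n cycles, x_n/x₀ = e^(−nδ), so x_2 = 12.2 × e^(−2 × 0.6209) = 12.2 × 0.2889 = 3.524 mm.

3.52 mm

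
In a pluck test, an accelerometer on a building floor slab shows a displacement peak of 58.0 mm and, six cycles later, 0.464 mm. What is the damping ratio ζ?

0.127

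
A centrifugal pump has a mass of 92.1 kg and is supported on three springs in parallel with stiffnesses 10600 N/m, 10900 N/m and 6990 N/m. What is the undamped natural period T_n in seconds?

0.357 s

Parallel springs add: k_eq = 10600 + 10900 + 6990 = 28490 N/m.
ω_n = √(k_eq/m) = √(28490/92.1) = √309.3 = 17.59 rad/s.
T_n = 2π/ω_n = 6.283/17.59 = 0.3572 s.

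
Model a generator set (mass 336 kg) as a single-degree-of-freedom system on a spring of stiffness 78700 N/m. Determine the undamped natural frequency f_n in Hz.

ω_n = √(k/m) = √(78700/336) = √234.2 = 15.30 rad/s.
f_n = ω_n/(2π) = 15.30/6.283 = 2.436 Hz.

2.44 Hz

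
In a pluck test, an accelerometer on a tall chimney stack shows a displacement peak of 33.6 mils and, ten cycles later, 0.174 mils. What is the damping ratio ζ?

Logarithmic decrement δ = (1/n)·ln(x₀/x_n) = (1/10)·ln(33.6/0.174) = (1/10)·ln(193.1) = 0.5263.
ζ = δ/√(4π² + δ²) = 0.5263/√(39.48 + 0.277) = 0.5263/6.305 = 0.08347.

0.0835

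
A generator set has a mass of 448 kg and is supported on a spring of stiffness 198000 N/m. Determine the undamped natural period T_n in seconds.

0.299 s

ω_n = √(k/m) = √(198000/448) = √442.0 = 21.02 rad/s.
T_n = 2π/ω_n = 6.283/21.02 = 0.2989 s.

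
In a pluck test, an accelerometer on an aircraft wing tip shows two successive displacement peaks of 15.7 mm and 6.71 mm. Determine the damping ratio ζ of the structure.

0.134

Logarithmic decrement δ = (1/n)·ln(x₀/x_n) = (1/1)·ln(15.7/6.71) = (1/1)·ln(2.340) = 0.8501.
ζ = δ/√(4π² + δ²) = 0.8501/√(39.48 + 0.723) = 0.8501/6.340 = 0.1341.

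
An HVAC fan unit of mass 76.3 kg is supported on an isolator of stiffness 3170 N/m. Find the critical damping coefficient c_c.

c_c = 2√(k·m) = 2√(3170 × 76.3) = 2 × 491.8 = 983.6 N·s/m.

984 N·s/m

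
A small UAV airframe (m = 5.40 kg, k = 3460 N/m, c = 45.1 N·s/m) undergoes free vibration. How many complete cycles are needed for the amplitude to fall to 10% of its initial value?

3 cycles

ζ = c/(2√(km)) = 45.1/(2√(3460 × 5.40)) = 45.1/273.4 = 0.1650.
Logarithmic decrement δ = 2πζ/√(1 − ζ²) = 2π × 0.1650/√(1 − 0.0272) = 1.051.
x_n/x₀ = e^(−nδ) ≤ 0.1; take ln: n ≥ ln(1/0.1)/δ = 2.303/1.051 = 2.191.
So 3 complete cycles are required.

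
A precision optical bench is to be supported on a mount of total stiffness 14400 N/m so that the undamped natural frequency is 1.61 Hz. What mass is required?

141 kg

ω_n = 2πf_n = 2π × 1.61 = 10.12 rad/s.
m = k/ω_n² = 14400/10.12² = 14400/102.3 = 140.7 kg.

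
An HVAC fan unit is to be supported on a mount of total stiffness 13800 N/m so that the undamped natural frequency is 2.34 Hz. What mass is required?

63.8 kg

ω_n = 2πf_n = 2π × 2.34 = 14.70 rad/s.
m = k/ω_n² = 13800/14.70² = 13800/216.2 = 63.84 kg.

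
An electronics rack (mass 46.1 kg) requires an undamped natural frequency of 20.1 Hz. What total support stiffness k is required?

ω_n = 2πf_n = 2π × 20.1 = 126.3 rad/s.
k = m·ω_n² = 46.1 × 126.3² = 46.1 × 15950 = 735300 N/m.

735000 N/m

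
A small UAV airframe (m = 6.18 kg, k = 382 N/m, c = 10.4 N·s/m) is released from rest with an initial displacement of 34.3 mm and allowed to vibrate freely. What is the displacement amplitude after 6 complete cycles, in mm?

ζ = c/(2√(km)) = 10.4/(2√(382 × 6.18)) = 10.4/97.18 = 0.1070.
Logarithmic decrement δ = 2πζ/√(1 − ζ²) = 2π × 0.1070/√(1 − 0.0115) = 0.6763.
After n cycles, x_n/x₀ = e^(−nδ), so x_6 = 34.3 × e^(−6 × 0.6763) = 34.3 × 0.01728 = 0.5928 mm.

0.593 mm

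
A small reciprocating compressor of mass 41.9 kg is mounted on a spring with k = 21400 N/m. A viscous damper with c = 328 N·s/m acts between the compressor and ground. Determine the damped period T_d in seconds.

ω_n = √(k/m) = √(21400/41.9) = 22.60 rad/s.
Critical damping c_c = 2√(k·m) = 2√(21400 × 41.9) = 1894 N·s/m, so ζ = c/c_c = 328/1894 = 0.1732.
ω_d = ω_n√(1 − ζ²) = 22.60 × √(1 − 0.0300) = 22.26 rad/s.
T_d = 2π/ω_d = 0.2823 s.

0.282 s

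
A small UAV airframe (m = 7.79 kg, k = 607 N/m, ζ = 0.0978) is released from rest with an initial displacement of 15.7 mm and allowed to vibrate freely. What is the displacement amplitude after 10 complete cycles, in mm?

Logarithmic decrement δ = 2πζ/√(1 − ζ²) = 2π × 0.09780/√(1 − 0.00956) = 0.6175.
After n cycles, x_n/x₀ = e^(−nδ), so x_10 = 15.7 × e^(−10 × 0.6175) = 15.7 × 0.002082 = 0.03268 mm.

0.0327 mm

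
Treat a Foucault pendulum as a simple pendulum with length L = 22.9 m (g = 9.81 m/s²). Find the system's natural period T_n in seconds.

9.60 s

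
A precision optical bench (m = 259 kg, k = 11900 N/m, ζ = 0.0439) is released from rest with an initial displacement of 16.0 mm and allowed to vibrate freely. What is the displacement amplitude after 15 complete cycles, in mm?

0.254 mm

Logarithmic decrement δ = 2πζ/√(1 − ζ²) = 2π × 0.04390/√(1 − 0.00193) = 0.2761.
After n cycles, x_n/x₀ = e^(−nδ), so x_15 = 16.0 × e^(−15 × 0.2761) = 16.0 × 0.01590 = 0.2544 mm.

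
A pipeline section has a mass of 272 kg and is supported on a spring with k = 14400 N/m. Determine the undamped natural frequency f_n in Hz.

1.16 Hz

ω_n = √(k/m) = √(14400/272) = √52.94 = 7.276 rad/s.
f_n = ω_n/(2π) = 7.276/6.283 = 1.158 Hz.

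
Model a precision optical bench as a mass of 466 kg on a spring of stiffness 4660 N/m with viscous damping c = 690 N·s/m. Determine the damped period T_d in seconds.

ω_n = √(k/m) = √(4660/466) = 3.162 rad/s.
Critical damping c_c = 2√(k·m) = 2√(4660 × 466) = 2947 N·s/m, so ζ = c/c_c = 690/2947 = 0.2341.
ω_d = ω_n√(1 − ζ²) = 3.162 × √(1 − 0.0548) = 3.074 rad/s.
T_d = 2π/ω_d = 2.044 s.

2.04 s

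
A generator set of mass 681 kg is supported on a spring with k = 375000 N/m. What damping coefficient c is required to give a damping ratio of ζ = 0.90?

28800 N·s/m

c_c = 2√(k·m) = 2√(375000 × 681) = 31960 N·s/m.
c = ζ·c_c = 0.90 × 31960 = 28760 N·s/m.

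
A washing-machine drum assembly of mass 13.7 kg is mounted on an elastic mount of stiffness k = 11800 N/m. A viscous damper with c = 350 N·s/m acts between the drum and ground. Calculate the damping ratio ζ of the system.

0.435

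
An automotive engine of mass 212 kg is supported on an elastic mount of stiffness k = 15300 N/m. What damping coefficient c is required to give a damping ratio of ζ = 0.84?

3030 N·s/m

c_c = 2√(k·m) = 2√(15300 × 212) = 3602 N·s/m.
c = ζ·c_c = 0.84 × 3602 = 3026 N·s/m.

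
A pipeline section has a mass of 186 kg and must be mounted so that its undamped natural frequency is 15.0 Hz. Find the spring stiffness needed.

ω_n = 2πf_n = 2π × 15.0 = 94.25 rad/s.
k = m·ω_n² = 186 × 94.25² = 186 × 8883 = 1652000 N/m.

1650000 N/m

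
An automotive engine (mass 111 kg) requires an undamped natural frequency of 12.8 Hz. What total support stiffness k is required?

ω_n = 2πf_n = 2π × 12.8 = 80.42 rad/s.
k = m·ω_n² = 111 × 80.42² = 111 × 6468 = 718000 N/m.

718000 N/m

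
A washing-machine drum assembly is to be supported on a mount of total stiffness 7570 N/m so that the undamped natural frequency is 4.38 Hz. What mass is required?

ω_n = 2πf_n = 2π × 4.38 = 27.52 rad/s.
m = k/ω_n² = 7570/27.52² = 7570/757.4 = 9.995 kg.

10.0 kg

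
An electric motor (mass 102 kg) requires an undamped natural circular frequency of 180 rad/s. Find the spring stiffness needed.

3300000 N/m

k = m·ω_n² = 102 × 180.0² = 102 × 32400 = 3305000 N/m.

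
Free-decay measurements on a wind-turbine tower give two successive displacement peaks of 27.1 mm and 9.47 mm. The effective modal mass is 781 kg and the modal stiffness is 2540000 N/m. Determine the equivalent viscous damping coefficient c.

14700 N·s/m

Logarithmic decrement δ = (1/n)·ln(x₀/x_n) = (1/1)·ln(27.1/9.47) = (1/1)·ln(2.862) = 1.051.
ζ = δ/√(4π² + δ²) = 1.051/√(39.48 + 1.11) = 1.051/6.371 = 0.1650.
c = ζ · 2√(km) = 0.1650 × 2√(2540000 × 781) = 0.1650 × 89080 = 14700 N·s/m.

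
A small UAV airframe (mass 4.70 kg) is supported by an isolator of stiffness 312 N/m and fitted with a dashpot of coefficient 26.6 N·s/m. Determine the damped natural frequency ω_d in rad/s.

7.64 rad/s

ω_n = √(k/m) = √(312.0/4.70) = 8.148 rad/s.
Critical damping c_c = 2√(k·m) = 2√(312.0 × 4.70) = 76.59 N·s/m, so ζ = c/c_c = 26.6/76.59 = 0.3473.
ω_d = ω_n√(1 − ζ²) = 8.148 × √(1 − 0.121) = 7.640 rad/s.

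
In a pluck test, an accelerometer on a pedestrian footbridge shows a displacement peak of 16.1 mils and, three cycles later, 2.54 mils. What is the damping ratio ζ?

Logarithmic decrement δ = (1/n)·ln(x₀/x_n) = (1/3)·ln(16.1/2.54) = (1/3)·ln(6.339) = 0.6156.
ζ = δ/√(4π² + δ²) = 0.6156/√(39.48 + 0.379) = 0.6156/6.313 = 0.09750.

0.0975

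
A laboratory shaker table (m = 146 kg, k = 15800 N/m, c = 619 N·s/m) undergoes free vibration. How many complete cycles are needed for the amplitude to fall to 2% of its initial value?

ζ = c/(2√(km)) = 619/(2√(15800 × 146)) = 619/3038 = 0.2038.
Logarithmic decrement δ = 2πζ/√(1 − ζ²) = 2π × 0.2038/√(1 − 0.0415) = 1.308.
x_n/x₀ = e^(−nδ) ≤ 0.02; take ln: n ≥ ln(1/0.02)/δ = 3.912/1.308 = 2.991.
So 3 complete cycles are required.

3 cycles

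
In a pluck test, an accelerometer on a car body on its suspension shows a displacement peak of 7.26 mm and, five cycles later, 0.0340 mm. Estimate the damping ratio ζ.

0.168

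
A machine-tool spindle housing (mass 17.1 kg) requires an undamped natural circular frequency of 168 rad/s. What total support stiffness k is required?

483000 N/m

k = m·ω_n² = 17.1 × 168.0² = 17.1 × 28220 = 482600 N/m.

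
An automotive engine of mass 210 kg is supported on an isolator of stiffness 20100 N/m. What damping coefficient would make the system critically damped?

c_c = 2√(k·m) = 2√(20100 × 210) = 2 × 2055 = 4109 N·s/m.

4110 N·s/m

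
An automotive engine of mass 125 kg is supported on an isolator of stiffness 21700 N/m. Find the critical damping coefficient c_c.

c_c = 2√(k·m) = 2√(21700 × 125) = 2 × 1647 = 3294 N·s/m.

3290 N·s/m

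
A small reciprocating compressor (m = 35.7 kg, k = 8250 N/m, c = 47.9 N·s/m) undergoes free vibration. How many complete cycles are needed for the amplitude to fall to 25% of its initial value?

ζ = c/(2√(km)) = 47.9/(2√(8250 × 35.7)) = 47.9/1085 = 0.04413.
Logarithmic decrement δ = 2πζ/√(1 − ζ²) = 2π × 0.04413/√(1 − 0.00195) = 0.2776.
x_n/x₀ = e^(−nδ) ≤ 0.25; take ln: n ≥ ln(1/0.25)/δ = 1.386/0.2776 = 4.995.
So 5 complete cycles are required.

5 cycles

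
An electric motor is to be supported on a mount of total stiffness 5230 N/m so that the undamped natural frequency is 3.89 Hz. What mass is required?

8.75 kg

ω_n = 2πf_n = 2π × 3.89 = 24.44 rad/s.
m = k/ω_n² = 5230/24.44² = 5230/597.4 = 8.755 kg.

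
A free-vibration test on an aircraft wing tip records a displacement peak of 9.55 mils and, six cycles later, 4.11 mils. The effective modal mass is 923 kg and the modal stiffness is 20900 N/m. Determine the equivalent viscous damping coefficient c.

196 N·s/m

Logarithmic decrement δ = (1/n)·ln(x₀/x_n) = (1/6)·ln(9.55/4.11) = (1/6)·ln(2.324) = 0.1405.
ζ = δ/√(4π² + δ²) = 0.1405/√(39.48 + 0.0197) = 0.1405/6.285 = 0.02236.
c = ζ · 2√(km) = 0.02236 × 2√(20900 × 923) = 0.02236 × 8784 = 196.4 N·s/m.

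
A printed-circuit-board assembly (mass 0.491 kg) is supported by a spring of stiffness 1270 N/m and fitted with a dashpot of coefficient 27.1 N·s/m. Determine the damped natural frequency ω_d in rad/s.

ω_n = √(k/m) = √(1270/0.491) = 50.86 rad/s.
Critical damping c_c = 2√(k·m) = 2√(1270 × 0.491) = 49.94 N·s/m, so ζ = c/c_c = 27.1/49.94 = 0.5426.
ω_d = ω_n√(1 − ζ²) = 50.86 × √(1 − 0.294) = 42.72 rad/s.

42.7 rad/s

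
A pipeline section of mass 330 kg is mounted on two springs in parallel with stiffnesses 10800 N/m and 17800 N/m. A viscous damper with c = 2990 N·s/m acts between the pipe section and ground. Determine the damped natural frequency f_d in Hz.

Parallel springs add: k_eq = 10800 + 17800 = 28600 N/m.
ω_n = √(k_eq/m) = √(28600/330) = 9.309 rad/s.
Critical damping c_c = 2√(k_eq·m) = 2√(28600 × 330) = 6144 N·s/m, so ζ = c/c_c = 2990/6144 = 0.4866.
ω_d = ω_n√(1 − ζ²) = 9.309 × √(1 − 0.237) = 8.133 rad/s.
f_d = ω_d/(2π) = 1.294 Hz.

1.29 Hz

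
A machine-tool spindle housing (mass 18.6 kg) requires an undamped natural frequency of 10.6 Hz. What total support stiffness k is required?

82500 N/m

ω_n = 2πf_n = 2π × 10.6 = 66.60 rad/s.
k = m·ω_n² = 18.6 × 66.60² = 18.6 × 4436 = 82510 N/m.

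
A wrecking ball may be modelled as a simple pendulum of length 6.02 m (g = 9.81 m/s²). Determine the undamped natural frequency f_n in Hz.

0.203 Hz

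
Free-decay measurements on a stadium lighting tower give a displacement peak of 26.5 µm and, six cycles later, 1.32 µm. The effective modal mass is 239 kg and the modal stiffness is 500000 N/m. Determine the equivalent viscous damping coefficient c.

Logarithmic decrement δ = (1/n)·ln(x₀/x_n) = (1/6)·ln(26.5/1.32) = (1/6)·ln(20.08) = 0.4999.
ζ = δ/√(4π² + δ²) = 0.4999/√(39.48 + 0.250) = 0.4999/6.303 = 0.07931.
c = ζ · 2√(km) = 0.07931 × 2√(500000 × 239) = 0.07931 × 21860 = 1734 N·s/m.

1730 N·s/m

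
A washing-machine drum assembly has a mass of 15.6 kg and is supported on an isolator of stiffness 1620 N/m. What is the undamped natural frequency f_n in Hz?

1.62 Hz

ω_n = √(k/m) = √(1620/15.6) = √103.8 = 10.19 rad/s.
f_n = ω_n/(2π) = 10.19/6.283 = 1.622 Hz.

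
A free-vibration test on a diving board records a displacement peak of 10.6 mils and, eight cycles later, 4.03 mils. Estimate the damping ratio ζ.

0.0192

Logarithmic decrement δ = (1/n)·ln(x₀/x_n) = (1/8)·ln(10.6/4.03) = (1/8)·ln(2.630) = 0.1209.
ζ = δ/√(4π² + δ²) = 0.1209/√(39.48 + 0.0146) = 0.1209/6.284 = 0.01924.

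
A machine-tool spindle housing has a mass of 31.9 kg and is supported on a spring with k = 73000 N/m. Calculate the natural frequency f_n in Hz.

7.61 Hz

ω_n = √(k/m) = √(73000/31.9) = √2288 = 47.84 rad/s.
f_n = ω_n/(2π) = 47.84/6.283 = 7.614 Hz.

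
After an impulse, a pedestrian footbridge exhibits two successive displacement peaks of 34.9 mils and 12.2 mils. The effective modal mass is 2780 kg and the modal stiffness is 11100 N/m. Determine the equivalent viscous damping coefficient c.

1830 N·s/m

Logarithmic decrement δ = (1/n)·ln(x₀/x_n) = (1/1)·ln(34.9/12.2) = (1/1)·ln(2.861) = 1.051.
ζ = δ/√(4π² + δ²) = 1.051/√(39.48 + 1.10) = 1.051/6.370 = 0.1650.
c = ζ · 2√(km) = 0.1650 × 2√(11100 × 2780) = 0.1650 × 11110 = 1833 N·s/m.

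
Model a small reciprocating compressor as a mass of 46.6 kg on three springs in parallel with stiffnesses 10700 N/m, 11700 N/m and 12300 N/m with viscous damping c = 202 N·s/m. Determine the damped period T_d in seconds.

0.231 s

Parallel springs add: k_eq = 10700 + 11700 + 12300 = 34700 N/m.
ω_n = √(k_eq/m) = √(34700/46.6) = 27.29 rad/s.
Critical damping c_c = 2√(k_eq·m) = 2√(34700 × 46.6) = 2543 N·s/m, so ζ = c/c_c = 202/2543 = 0.07943.
ω_d = ω_n√(1 − ζ²) = 27.29 × √(1 − 0.00631) = 27.20 rad/s.
T_d = 2π/ω_d = 0.2310 s.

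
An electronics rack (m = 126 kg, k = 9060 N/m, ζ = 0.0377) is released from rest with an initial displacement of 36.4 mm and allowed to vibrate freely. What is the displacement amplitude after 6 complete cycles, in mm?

Logarithmic decrement δ = 2πζ/√(1 − ζ²) = 2π × 0.03770/√(1 − 0.00142) = 0.2370.
After n cycles, x_n/x₀ = e^(−nδ), so x_6 = 36.4 × e^(−6 × 0.2370) = 36.4 × 0.2412 = 8.778 mm.

8.78 mm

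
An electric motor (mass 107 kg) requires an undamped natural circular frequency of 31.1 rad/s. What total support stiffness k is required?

103000 N/m

k = m·ω_n² = 107 × 31.10² = 107 × 967.2 = 103500 N/m.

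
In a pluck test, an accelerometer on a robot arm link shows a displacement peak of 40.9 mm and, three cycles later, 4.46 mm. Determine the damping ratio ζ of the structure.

0.117

Logarithmic decrement δ = (1/n)·ln(x₀/x_n) = (1/3)·ln(40.9/4.46) = (1/3)·ln(9.170) = 0.7387.
ζ = δ/√(4π² + δ²) = 0.7387/√(39.48 + 0.546) = 0.7387/6.326 = 0.1168.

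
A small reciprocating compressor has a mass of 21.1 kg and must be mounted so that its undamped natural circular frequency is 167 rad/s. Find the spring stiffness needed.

588000 N/m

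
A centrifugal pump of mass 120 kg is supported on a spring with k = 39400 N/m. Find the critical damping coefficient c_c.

4350 N·s/m

c_c = 2√(k·m) = 2√(39400 × 120) = 2 × 2174 = 4349 N·s/m.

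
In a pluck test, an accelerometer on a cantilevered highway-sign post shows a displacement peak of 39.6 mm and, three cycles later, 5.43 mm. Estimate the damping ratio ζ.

0.105

Logarithmic decrement δ = (1/n)·ln(x₀/x_n) = (1/3)·ln(39.6/5.43) = (1/3)·ln(7.293) = 0.6623.
ζ = δ/√(4π² + δ²) = 0.6623/√(39.48 + 0.439) = 0.6623/6.318 = 0.1048.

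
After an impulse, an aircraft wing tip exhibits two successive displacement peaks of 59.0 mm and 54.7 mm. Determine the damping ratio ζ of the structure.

Logarithmic decrement δ = (1/n)·ln(x₀/x_n) = (1/1)·ln(59.0/54.7) = (1/1)·ln(1.079) = 0.07567.
ζ = δ/√(4π² + δ²) = 0.07567/√(39.48 + 0.00573) = 0.07567/6.284 = 0.01204.

0.0120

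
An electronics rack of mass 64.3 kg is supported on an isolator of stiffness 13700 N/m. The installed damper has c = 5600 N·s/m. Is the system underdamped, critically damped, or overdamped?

overdamped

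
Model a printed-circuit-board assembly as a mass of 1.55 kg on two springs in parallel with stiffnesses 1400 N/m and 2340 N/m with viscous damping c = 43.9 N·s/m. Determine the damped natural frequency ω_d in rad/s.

Parallel springs add: k_eq = 1400 + 2340 = 3740 N/m.
ω_n = √(k_eq/m) = √(3740/1.55) = 49.12 rad/s.
Critical damping c_c = 2√(k_eq·m) = 2√(3740 × 1.55) = 152.3 N·s/m, so ζ = c/c_c = 43.9/152.3 = 0.2883.
ω_d = ω_n√(1 − ζ²) = 49.12 × √(1 − 0.0831) = 47.04 rad/s.

47.0 rad/s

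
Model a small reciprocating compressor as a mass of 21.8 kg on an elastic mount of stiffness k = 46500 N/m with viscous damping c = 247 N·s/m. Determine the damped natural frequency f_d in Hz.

7.30 Hz

ω_n = √(k/m) = √(46500/21.8) = 46.18 rad/s.
Critical damping c_c = 2√(k·m) = 2√(46500 × 21.8) = 2014 N·s/m, so ζ = c/c_c = 247/2014 = 0.1227.
ω_d = ω_n√(1 − ζ²) = 46.18 × √(1 − 0.0150) = 45.84 rad/s.
f_d = ω_d/(2π) = 7.295 Hz.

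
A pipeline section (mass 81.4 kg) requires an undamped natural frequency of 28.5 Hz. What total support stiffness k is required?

ω_n = 2πf_n = 2π × 28.5 = 179.1 rad/s.
k = m·ω_n² = 81.4 × 179.1² = 81.4 × 32070 = 2610000 N/m.

2610000 N/m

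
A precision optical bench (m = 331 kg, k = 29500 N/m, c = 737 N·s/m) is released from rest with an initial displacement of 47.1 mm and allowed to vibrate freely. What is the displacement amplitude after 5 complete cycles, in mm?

1.13 mm

ζ = c/(2√(km)) = 737/(2√(29500 × 331)) = 737/6250 = 0.1179.
Logarithmic decrement δ = 2πζ/√(1 − ζ²) = 2π × 0.1179/√(1 − 0.0139) = 0.7462.
After n cycles, x_n/x₀ = e^(−nδ), so x_5 = 47.1 × e^(−5 × 0.7462) = 47.1 × 0.02397 = 1.129 mm.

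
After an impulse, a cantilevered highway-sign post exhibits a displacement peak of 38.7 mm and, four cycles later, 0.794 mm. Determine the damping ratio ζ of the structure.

Logarithmic decrement δ = (1/n)·ln(x₀/x_n) = (1/4)·ln(38.7/0.794) = (1/4)·ln(48.74) = 0.9716.
ζ = δ/√(4π² + δ²) = 0.9716/√(39.48 + 0.944) = 0.9716/6.358 = 0.1528.

0.153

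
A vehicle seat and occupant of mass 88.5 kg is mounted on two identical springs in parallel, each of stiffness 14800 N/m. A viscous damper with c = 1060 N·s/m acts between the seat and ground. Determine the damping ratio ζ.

Parallel springs add: k_eq = 2 × 14800 = 29600 N/m.
ω_n = √(k_eq/m) = √(29600/88.5) = 18.29 rad/s.
Critical damping c_c = 2√(k_eq·m) = 2√(29600 × 88.5) = 3237 N·s/m, so ζ = c/c_c = 1060/3237 = 0.3275.

0.327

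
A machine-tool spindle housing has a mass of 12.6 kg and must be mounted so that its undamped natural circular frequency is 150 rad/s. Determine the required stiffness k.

284000 N/m

k = m·ω_n² = 12.6 × 150.0² = 12.6 × 22500 = 283500 N/m.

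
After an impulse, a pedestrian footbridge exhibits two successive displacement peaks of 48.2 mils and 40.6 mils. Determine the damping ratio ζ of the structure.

Logarithmic decrement δ = (1/n)·ln(x₀/x_n) = (1/1)·ln(48.2/40.6) = (1/1)·ln(1.187) = 0.1716.
ζ = δ/√(4π² + δ²) = 0.1716/√(39.48 + 0.0294) = 0.1716/6.286 = 0.02730.

0.0273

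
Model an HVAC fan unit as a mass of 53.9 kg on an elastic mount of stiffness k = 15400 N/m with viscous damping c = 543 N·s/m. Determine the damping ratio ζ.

ω_n = √(k/m) = √(15400/53.9) = 16.90 rad/s.
Critical damping c_c = 2√(k·m) = 2√(15400 × 53.9) = 1822 N·s/m, so ζ = c/c_c = 543/1822 = 0.2980.

0.298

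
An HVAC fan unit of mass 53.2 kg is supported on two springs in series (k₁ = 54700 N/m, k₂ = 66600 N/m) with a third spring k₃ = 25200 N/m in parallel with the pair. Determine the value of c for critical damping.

3430 N·s/m

Series pair: k_s = k₁k₂/(k₁+k₂) = (54700)(66600)/(54700 + 66600) = 30030 N/m. In parallel with k₃: k_eq = 30030 + 25200 = 55230 N/m.
c_c = 2√(k_eq·m) = 2√(55230 × 53.2) = 2 × 1714 = 3428 N·s/m.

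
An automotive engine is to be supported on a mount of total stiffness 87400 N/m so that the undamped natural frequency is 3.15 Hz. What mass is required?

ω_n = 2πf_n = 2π × 3.15 = 19.79 rad/s.
m = k/ω_n² = 87400/19.79² = 87400/391.7 = 223.1 kg.

223 kg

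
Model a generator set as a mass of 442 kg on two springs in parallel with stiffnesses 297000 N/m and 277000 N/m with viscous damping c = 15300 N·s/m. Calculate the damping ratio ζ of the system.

Parallel springs add: k_eq = 297000 + 277000 = 574000 N/m.
ω_n = √(k_eq/m) = √(574000/442) = 36.04 rad/s.
Critical damping c_c = 2√(k_eq·m) = 2√(574000 × 442) = 31860 N·s/m, so ζ = c/c_c = 15300/31860 = 0.4803.

0.480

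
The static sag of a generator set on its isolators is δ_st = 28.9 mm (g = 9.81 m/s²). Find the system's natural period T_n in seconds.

ω_n = √(g/δ_st) = √(9.81/0.0289) = √339.4 = 18.42 rad/s.
T_n = 2π/ω_n = 6.283/18.42 = 0.3410 s.

0.341 s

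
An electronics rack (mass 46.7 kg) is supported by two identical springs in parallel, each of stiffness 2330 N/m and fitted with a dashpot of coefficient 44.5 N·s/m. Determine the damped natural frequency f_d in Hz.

Parallel springs add: k_eq = 2 × 2330 = 4660 N/m.
ω_n = √(k_eq/m) = √(4660/46.7) = 9.989 rad/s.
Critical damping c_c = 2√(k_eq·m) = 2√(4660 × 46.7) = 933.0 N·s/m, so ζ = c/c_c = 44.5/933.0 = 0.04770.
ω_d = ω_n√(1 − ζ²) = 9.989 × √(1 − 0.00227) = 9.978 rad/s.
f_d = ω_d/(2π) = 1.588 Hz.

1.59 Hz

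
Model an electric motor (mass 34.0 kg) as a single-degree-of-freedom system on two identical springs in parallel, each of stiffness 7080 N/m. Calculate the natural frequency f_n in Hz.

Parallel springs add: k_eq = 2 × 7080 = 14160 N/m.
ω_n = √(k_eq/m) = √(14160/34.0) = √416.5 = 20.41 rad/s.
f_n = ω_n/(2π) = 20.41/6.283 = 3.248 Hz.

3.25 Hz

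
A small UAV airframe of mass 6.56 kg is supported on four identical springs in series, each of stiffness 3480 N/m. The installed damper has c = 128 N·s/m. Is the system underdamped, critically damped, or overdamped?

underdamped

Series springs: 1/k_eq = 4/3480, so k_eq = 3480/4 = 870.0 N/m.
c_c = 2√(k_eq·m) = 151.1 N·s/m; ζ = c/c_c = 128/151.1 = 0.847.
Since ζ < 1 the system is underdamped.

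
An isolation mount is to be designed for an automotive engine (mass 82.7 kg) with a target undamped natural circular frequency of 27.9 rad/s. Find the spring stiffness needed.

k = m·ω_n² = 82.7 × 27.90² = 82.7 × 778.4 = 64370 N/m.

64400 N/m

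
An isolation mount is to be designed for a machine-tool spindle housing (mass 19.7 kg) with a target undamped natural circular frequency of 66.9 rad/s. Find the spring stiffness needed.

k = m·ω_n² = 19.7 × 66.90² = 19.7 × 4476 = 88170 N/m.

88200 N/m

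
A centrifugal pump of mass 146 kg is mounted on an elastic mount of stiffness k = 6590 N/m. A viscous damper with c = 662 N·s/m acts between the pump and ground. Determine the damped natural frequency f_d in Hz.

ω_n = √(k/m) = √(6590/146) = 6.718 rad/s.
Critical damping c_c = 2√(k·m) = 2√(6590 × 146) = 1962 N·s/m, so ζ = c/c_c = 662/1962 = 0.3374.
ω_d = ω_n√(1 − ζ²) = 6.718 × √(1 − 0.114) = 6.324 rad/s.
f_d = ω_d/(2π) = 1.007 Hz.

1.01 Hz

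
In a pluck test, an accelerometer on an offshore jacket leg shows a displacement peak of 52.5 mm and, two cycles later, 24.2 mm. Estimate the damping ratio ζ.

Logarithmic decrement δ = (1/n)·ln(x₀/x_n) = (1/2)·ln(52.5/24.2) = (1/2)·ln(2.169) = 0.3872.
ζ = δ/√(4π² + δ²) = 0.3872/√(39.48 + 0.150) = 0.3872/6.295 = 0.06151.

0.0615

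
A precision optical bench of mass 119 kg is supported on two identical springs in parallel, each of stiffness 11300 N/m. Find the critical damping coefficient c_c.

Parallel springs add: k_eq = 2 × 11300 = 22600 N/m.
c_c = 2√(k_eq·m) = 2√(22600 × 119) = 2 × 1640 = 3280 N·s/m.

3280 N·s/m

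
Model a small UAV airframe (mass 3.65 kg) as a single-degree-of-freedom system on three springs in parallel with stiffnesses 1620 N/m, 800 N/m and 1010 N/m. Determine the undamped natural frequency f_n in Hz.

4.88 Hz

Parallel springs add: k_eq = 1620 + 800 + 1010 = 3430 N/m.
ω_n = √(k_eq/m) = √(3430/3.65) = √939.7 = 30.65 rad/s.
f_n = ω_n/(2π) = 30.65/6.283 = 4.879 Hz.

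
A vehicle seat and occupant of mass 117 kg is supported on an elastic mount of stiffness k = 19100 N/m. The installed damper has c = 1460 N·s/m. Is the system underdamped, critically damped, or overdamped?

underdamped

c_c = 2√(k·m) = 2990 N·s/m; ζ = c/c_c = 1460/2990 = 0.488.
Since ζ < 1 the system is underdamped.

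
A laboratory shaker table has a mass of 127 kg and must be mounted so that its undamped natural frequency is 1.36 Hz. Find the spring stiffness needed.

9270 N/m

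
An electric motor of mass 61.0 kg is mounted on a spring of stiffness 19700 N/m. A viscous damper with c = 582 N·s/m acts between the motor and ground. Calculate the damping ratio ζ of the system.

0.265

ω_n = √(k/m) = √(19700/61.0) = 17.97 rad/s.
Critical damping c_c = 2√(k·m) = 2√(19700 × 61.0) = 2192 N·s/m, so ζ = c/c_c = 582/2192 = 0.2655.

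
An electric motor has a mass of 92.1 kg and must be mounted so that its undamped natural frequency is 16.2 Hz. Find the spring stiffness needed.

954000 N/m

ω_n = 2πf_n = 2π × 16.2 = 101.8 rad/s.
k = m·ω_n² = 92.1 × 101.8² = 92.1 × 10360 = 954200 N/m.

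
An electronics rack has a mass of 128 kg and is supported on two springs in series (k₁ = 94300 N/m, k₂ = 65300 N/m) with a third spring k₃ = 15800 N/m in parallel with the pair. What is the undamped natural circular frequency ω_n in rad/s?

Series pair: k_s = k₁k₂/(k₁+k₂) = (94300)(65300)/(94300 + 65300) = 38580 N/m. In parallel with k₃: k_eq = 38580 + 15800 = 54380 N/m.
ω_n = √(k_eq/m) = √(54380/128) = √424.9 = 20.61 rad/s.

20.6 rad/s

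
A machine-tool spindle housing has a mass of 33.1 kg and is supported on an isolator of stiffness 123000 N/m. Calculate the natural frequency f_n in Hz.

9.70 Hz

ω_n = √(k/m) = √(123000/33.1) = √3716 = 60.96 rad/s.
f_n = ω_n/(2π) = 60.96/6.283 = 9.702 Hz.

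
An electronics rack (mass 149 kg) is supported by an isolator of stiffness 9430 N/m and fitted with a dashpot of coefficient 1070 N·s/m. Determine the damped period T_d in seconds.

0.885 s

ω_n = √(k/m) = √(9430/149) = 7.955 rad/s.
Critical damping c_c = 2√(k·m) = 2√(9430 × 149) = 2371 N·s/m, so ζ = c/c_c = 1070/2371 = 0.4513.
ω_d = ω_n√(1 − ζ²) = 7.955 × √(1 − 0.204) = 7.099 rad/s.
T_d = 2π/ω_d = 0.8851 s.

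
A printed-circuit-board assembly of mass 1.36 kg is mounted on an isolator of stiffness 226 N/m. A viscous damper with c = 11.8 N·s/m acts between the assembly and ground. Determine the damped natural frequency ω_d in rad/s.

12.1 rad/s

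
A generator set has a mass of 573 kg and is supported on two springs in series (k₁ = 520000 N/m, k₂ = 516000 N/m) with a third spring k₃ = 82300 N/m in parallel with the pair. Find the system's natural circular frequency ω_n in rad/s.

Series pair: k_s = k₁k₂/(k₁+k₂) = (520000)(516000)/(520000 + 516000) = 259000 N/m. In parallel with k₃: k_eq = 259000 + 82300 = 341300 N/m.
ω_n = √(k_eq/m) = √(341300/573) = √595.6 = 24.41 rad/s.

24.4 rad/s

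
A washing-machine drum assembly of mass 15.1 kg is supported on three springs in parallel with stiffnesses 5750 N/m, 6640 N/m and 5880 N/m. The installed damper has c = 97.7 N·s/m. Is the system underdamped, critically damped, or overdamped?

underdamped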